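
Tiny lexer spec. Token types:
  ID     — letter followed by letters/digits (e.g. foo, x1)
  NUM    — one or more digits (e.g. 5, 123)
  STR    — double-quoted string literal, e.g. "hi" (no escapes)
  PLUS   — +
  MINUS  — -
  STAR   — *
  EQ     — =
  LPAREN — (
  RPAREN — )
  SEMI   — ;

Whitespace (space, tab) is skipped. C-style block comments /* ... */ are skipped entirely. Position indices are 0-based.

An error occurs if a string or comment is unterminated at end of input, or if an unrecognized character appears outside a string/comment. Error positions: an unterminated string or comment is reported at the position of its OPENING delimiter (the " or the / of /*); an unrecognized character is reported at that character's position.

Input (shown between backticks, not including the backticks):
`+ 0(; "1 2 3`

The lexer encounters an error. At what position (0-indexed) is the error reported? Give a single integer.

pos=0: emit PLUS '+'
pos=2: emit NUM '0' (now at pos=3)
pos=3: emit LPAREN '('
pos=4: emit SEMI ';'
pos=6: enter STRING mode
pos=6: ERROR — unterminated string

Answer: 6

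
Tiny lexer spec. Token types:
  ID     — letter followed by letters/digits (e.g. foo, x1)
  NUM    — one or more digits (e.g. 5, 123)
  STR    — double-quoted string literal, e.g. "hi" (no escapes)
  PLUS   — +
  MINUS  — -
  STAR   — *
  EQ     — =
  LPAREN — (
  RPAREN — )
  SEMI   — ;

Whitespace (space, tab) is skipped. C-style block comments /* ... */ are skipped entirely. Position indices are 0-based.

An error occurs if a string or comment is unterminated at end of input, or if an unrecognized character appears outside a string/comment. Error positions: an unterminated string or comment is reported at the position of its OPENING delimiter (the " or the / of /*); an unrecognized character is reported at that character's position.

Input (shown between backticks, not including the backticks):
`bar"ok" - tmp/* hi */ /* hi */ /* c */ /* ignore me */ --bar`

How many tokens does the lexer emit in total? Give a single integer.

Answer: 7

Derivation:
pos=0: emit ID 'bar' (now at pos=3)
pos=3: enter STRING mode
pos=3: emit STR "ok" (now at pos=7)
pos=8: emit MINUS '-'
pos=10: emit ID 'tmp' (now at pos=13)
pos=13: enter COMMENT mode (saw '/*')
exit COMMENT mode (now at pos=21)
pos=22: enter COMMENT mode (saw '/*')
exit COMMENT mode (now at pos=30)
pos=31: enter COMMENT mode (saw '/*')
exit COMMENT mode (now at pos=38)
pos=39: enter COMMENT mode (saw '/*')
exit COMMENT mode (now at pos=54)
pos=55: emit MINUS '-'
pos=56: emit MINUS '-'
pos=57: emit ID 'bar' (now at pos=60)
DONE. 7 tokens: [ID, STR, MINUS, ID, MINUS, MINUS, ID]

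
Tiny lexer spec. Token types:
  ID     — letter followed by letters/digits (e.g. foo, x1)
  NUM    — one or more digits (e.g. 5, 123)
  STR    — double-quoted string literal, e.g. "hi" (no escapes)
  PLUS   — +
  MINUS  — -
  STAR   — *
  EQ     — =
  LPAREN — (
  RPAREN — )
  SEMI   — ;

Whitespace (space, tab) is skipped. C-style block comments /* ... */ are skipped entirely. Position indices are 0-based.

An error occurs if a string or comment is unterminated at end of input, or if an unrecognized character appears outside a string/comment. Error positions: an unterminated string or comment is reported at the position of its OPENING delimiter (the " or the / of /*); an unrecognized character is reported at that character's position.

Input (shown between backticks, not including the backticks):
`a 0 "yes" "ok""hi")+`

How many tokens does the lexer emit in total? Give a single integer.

Answer: 7

Derivation:
pos=0: emit ID 'a' (now at pos=1)
pos=2: emit NUM '0' (now at pos=3)
pos=4: enter STRING mode
pos=4: emit STR "yes" (now at pos=9)
pos=10: enter STRING mode
pos=10: emit STR "ok" (now at pos=14)
pos=14: enter STRING mode
pos=14: emit STR "hi" (now at pos=18)
pos=18: emit RPAREN ')'
pos=19: emit PLUS '+'
DONE. 7 tokens: [ID, NUM, STR, STR, STR, RPAREN, PLUS]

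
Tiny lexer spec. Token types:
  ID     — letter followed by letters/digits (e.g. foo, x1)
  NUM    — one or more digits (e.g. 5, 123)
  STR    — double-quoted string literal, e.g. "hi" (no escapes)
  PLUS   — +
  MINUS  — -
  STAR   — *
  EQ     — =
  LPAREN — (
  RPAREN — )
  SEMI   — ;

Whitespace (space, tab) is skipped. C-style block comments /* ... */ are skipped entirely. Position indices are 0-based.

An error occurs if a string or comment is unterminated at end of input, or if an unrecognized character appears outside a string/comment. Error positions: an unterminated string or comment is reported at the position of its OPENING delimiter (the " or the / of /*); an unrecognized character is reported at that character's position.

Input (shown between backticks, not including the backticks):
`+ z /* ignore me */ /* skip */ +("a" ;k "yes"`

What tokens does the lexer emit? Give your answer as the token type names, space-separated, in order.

pos=0: emit PLUS '+'
pos=2: emit ID 'z' (now at pos=3)
pos=4: enter COMMENT mode (saw '/*')
exit COMMENT mode (now at pos=19)
pos=20: enter COMMENT mode (saw '/*')
exit COMMENT mode (now at pos=30)
pos=31: emit PLUS '+'
pos=32: emit LPAREN '('
pos=33: enter STRING mode
pos=33: emit STR "a" (now at pos=36)
pos=37: emit SEMI ';'
pos=38: emit ID 'k' (now at pos=39)
pos=40: enter STRING mode
pos=40: emit STR "yes" (now at pos=45)
DONE. 8 tokens: [PLUS, ID, PLUS, LPAREN, STR, SEMI, ID, STR]

Answer: PLUS ID PLUS LPAREN STR SEMI ID STR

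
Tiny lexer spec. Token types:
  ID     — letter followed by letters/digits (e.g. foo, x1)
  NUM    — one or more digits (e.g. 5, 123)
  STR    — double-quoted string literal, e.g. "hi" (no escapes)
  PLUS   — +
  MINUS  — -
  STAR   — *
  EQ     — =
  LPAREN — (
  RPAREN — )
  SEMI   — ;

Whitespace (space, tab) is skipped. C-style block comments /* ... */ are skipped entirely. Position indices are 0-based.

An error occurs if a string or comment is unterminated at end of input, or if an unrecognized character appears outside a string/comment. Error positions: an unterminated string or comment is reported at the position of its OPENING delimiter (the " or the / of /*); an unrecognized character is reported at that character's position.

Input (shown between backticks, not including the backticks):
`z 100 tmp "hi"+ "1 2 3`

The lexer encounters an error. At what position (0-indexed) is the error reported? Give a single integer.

pos=0: emit ID 'z' (now at pos=1)
pos=2: emit NUM '100' (now at pos=5)
pos=6: emit ID 'tmp' (now at pos=9)
pos=10: enter STRING mode
pos=10: emit STR "hi" (now at pos=14)
pos=14: emit PLUS '+'
pos=16: enter STRING mode
pos=16: ERROR — unterminated string

Answer: 16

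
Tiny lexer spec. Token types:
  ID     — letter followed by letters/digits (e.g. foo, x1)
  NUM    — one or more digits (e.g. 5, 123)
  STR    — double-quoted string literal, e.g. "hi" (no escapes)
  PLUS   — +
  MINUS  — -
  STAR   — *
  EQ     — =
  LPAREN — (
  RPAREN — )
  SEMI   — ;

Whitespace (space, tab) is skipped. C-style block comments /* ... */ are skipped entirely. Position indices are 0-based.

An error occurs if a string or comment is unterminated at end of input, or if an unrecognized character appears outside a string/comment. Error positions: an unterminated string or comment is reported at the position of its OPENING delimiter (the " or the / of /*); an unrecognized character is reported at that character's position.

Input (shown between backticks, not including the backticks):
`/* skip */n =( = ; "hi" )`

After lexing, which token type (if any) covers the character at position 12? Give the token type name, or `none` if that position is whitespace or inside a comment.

Answer: EQ

Derivation:
pos=0: enter COMMENT mode (saw '/*')
exit COMMENT mode (now at pos=10)
pos=10: emit ID 'n' (now at pos=11)
pos=12: emit EQ '='
pos=13: emit LPAREN '('
pos=15: emit EQ '='
pos=17: emit SEMI ';'
pos=19: enter STRING mode
pos=19: emit STR "hi" (now at pos=23)
pos=24: emit RPAREN ')'
DONE. 7 tokens: [ID, EQ, LPAREN, EQ, SEMI, STR, RPAREN]
Position 12: char is '=' -> EQ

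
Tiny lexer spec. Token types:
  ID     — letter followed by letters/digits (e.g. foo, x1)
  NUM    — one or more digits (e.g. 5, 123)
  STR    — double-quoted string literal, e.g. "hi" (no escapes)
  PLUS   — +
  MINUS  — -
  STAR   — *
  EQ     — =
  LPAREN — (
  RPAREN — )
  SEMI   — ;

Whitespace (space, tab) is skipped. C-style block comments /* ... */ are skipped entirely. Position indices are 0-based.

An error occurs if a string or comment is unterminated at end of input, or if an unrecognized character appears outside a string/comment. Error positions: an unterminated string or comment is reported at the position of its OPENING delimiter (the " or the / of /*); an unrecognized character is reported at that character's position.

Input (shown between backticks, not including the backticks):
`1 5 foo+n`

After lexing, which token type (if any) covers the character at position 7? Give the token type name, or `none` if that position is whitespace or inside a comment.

pos=0: emit NUM '1' (now at pos=1)
pos=2: emit NUM '5' (now at pos=3)
pos=4: emit ID 'foo' (now at pos=7)
pos=7: emit PLUS '+'
pos=8: emit ID 'n' (now at pos=9)
DONE. 5 tokens: [NUM, NUM, ID, PLUS, ID]
Position 7: char is '+' -> PLUS

Answer: PLUS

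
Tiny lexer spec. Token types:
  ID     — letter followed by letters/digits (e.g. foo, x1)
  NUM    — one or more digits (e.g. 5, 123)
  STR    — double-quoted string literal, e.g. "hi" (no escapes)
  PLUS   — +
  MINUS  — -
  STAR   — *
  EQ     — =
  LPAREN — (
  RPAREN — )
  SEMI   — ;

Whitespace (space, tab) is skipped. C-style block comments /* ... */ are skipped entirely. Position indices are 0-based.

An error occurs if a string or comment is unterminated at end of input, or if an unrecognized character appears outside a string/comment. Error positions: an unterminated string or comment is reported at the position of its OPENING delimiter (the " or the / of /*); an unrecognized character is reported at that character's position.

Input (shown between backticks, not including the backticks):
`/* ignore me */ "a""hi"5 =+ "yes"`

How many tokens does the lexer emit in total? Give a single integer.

pos=0: enter COMMENT mode (saw '/*')
exit COMMENT mode (now at pos=15)
pos=16: enter STRING mode
pos=16: emit STR "a" (now at pos=19)
pos=19: enter STRING mode
pos=19: emit STR "hi" (now at pos=23)
pos=23: emit NUM '5' (now at pos=24)
pos=25: emit EQ '='
pos=26: emit PLUS '+'
pos=28: enter STRING mode
pos=28: emit STR "yes" (now at pos=33)
DONE. 6 tokens: [STR, STR, NUM, EQ, PLUS, STR]

Answer: 6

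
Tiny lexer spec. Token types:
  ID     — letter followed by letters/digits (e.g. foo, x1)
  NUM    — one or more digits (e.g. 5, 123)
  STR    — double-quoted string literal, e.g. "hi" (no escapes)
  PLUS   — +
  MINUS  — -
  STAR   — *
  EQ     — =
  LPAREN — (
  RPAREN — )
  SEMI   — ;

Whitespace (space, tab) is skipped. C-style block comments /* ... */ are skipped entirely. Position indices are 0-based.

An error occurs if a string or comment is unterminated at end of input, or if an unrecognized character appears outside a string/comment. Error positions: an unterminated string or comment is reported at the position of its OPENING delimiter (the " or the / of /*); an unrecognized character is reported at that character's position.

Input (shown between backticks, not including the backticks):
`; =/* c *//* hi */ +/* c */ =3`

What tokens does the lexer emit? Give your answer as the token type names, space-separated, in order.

pos=0: emit SEMI ';'
pos=2: emit EQ '='
pos=3: enter COMMENT mode (saw '/*')
exit COMMENT mode (now at pos=10)
pos=10: enter COMMENT mode (saw '/*')
exit COMMENT mode (now at pos=18)
pos=19: emit PLUS '+'
pos=20: enter COMMENT mode (saw '/*')
exit COMMENT mode (now at pos=27)
pos=28: emit EQ '='
pos=29: emit NUM '3' (now at pos=30)
DONE. 5 tokens: [SEMI, EQ, PLUS, EQ, NUM]

Answer: SEMI EQ PLUS EQ NUM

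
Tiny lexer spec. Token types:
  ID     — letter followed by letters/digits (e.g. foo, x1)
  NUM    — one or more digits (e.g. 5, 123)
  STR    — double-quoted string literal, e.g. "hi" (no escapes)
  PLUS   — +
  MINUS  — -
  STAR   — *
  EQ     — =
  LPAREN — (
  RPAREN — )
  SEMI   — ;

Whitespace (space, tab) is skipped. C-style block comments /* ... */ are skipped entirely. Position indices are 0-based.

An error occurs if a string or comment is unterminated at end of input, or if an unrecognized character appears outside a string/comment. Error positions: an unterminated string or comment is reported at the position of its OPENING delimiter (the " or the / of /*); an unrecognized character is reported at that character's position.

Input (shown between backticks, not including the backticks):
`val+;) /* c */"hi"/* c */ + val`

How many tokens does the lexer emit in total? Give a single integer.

pos=0: emit ID 'val' (now at pos=3)
pos=3: emit PLUS '+'
pos=4: emit SEMI ';'
pos=5: emit RPAREN ')'
pos=7: enter COMMENT mode (saw '/*')
exit COMMENT mode (now at pos=14)
pos=14: enter STRING mode
pos=14: emit STR "hi" (now at pos=18)
pos=18: enter COMMENT mode (saw '/*')
exit COMMENT mode (now at pos=25)
pos=26: emit PLUS '+'
pos=28: emit ID 'val' (now at pos=31)
DONE. 7 tokens: [ID, PLUS, SEMI, RPAREN, STR, PLUS, ID]

Answer: 7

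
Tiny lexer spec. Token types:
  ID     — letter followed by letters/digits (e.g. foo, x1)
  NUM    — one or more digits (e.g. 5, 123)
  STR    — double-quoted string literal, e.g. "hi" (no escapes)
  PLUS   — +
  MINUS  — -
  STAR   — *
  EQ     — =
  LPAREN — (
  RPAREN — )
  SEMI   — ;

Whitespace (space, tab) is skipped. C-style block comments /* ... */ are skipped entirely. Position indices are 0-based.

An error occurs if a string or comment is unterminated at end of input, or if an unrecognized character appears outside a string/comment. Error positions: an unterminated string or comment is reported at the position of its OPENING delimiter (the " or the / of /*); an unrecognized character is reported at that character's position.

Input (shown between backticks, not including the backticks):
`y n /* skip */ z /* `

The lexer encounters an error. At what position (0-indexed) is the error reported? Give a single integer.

Answer: 17

Derivation:
pos=0: emit ID 'y' (now at pos=1)
pos=2: emit ID 'n' (now at pos=3)
pos=4: enter COMMENT mode (saw '/*')
exit COMMENT mode (now at pos=14)
pos=15: emit ID 'z' (now at pos=16)
pos=17: enter COMMENT mode (saw '/*')
pos=17: ERROR — unterminated comment (reached EOF)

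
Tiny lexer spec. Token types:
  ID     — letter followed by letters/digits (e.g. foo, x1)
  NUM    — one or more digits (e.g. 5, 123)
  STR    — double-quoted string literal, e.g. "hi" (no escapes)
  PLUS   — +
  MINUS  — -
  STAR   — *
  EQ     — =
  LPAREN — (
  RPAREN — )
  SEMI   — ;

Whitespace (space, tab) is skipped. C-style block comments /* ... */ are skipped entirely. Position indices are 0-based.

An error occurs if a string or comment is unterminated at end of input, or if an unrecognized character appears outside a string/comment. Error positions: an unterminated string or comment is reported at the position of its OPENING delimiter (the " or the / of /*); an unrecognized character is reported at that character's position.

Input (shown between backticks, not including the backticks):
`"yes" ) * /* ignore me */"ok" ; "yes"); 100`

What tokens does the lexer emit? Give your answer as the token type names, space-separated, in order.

pos=0: enter STRING mode
pos=0: emit STR "yes" (now at pos=5)
pos=6: emit RPAREN ')'
pos=8: emit STAR '*'
pos=10: enter COMMENT mode (saw '/*')
exit COMMENT mode (now at pos=25)
pos=25: enter STRING mode
pos=25: emit STR "ok" (now at pos=29)
pos=30: emit SEMI ';'
pos=32: enter STRING mode
pos=32: emit STR "yes" (now at pos=37)
pos=37: emit RPAREN ')'
pos=38: emit SEMI ';'
pos=40: emit NUM '100' (now at pos=43)
DONE. 9 tokens: [STR, RPAREN, STAR, STR, SEMI, STR, RPAREN, SEMI, NUM]

Answer: STR RPAREN STAR STR SEMI STR RPAREN SEMI NUM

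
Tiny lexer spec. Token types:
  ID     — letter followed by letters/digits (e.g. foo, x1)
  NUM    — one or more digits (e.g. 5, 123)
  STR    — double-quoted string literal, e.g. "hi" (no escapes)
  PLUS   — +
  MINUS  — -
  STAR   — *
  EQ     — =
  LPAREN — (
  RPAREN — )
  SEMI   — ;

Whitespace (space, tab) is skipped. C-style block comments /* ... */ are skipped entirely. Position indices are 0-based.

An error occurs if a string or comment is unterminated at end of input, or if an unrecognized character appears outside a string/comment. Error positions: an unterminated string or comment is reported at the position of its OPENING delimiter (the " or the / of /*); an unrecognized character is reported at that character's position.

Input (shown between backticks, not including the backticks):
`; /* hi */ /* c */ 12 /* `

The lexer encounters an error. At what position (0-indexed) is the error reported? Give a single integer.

Answer: 22

Derivation:
pos=0: emit SEMI ';'
pos=2: enter COMMENT mode (saw '/*')
exit COMMENT mode (now at pos=10)
pos=11: enter COMMENT mode (saw '/*')
exit COMMENT mode (now at pos=18)
pos=19: emit NUM '12' (now at pos=21)
pos=22: enter COMMENT mode (saw '/*')
pos=22: ERROR — unterminated comment (reached EOF)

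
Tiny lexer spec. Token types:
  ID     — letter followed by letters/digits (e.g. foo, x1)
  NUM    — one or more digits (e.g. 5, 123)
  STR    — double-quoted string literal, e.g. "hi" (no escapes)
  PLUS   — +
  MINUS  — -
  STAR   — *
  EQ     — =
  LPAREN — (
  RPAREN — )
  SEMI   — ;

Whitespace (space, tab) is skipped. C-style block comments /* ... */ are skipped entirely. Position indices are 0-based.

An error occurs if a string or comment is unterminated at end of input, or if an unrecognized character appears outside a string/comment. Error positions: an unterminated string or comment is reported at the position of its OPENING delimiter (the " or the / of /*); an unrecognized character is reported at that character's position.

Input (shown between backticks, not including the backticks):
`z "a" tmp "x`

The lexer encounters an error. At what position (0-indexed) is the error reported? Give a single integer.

Answer: 10

Derivation:
pos=0: emit ID 'z' (now at pos=1)
pos=2: enter STRING mode
pos=2: emit STR "a" (now at pos=5)
pos=6: emit ID 'tmp' (now at pos=9)
pos=10: enter STRING mode
pos=10: ERROR — unterminated string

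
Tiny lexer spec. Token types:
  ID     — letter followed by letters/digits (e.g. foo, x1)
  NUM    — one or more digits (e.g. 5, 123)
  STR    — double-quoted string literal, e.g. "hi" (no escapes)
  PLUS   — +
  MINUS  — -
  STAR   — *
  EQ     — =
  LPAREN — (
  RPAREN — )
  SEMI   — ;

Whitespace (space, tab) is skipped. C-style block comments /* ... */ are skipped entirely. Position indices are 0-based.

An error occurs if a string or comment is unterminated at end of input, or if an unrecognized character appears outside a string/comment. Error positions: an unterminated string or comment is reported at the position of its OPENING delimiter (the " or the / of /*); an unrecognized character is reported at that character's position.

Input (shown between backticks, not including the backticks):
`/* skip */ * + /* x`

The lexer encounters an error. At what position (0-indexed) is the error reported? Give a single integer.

pos=0: enter COMMENT mode (saw '/*')
exit COMMENT mode (now at pos=10)
pos=11: emit STAR '*'
pos=13: emit PLUS '+'
pos=15: enter COMMENT mode (saw '/*')
pos=15: ERROR — unterminated comment (reached EOF)

Answer: 15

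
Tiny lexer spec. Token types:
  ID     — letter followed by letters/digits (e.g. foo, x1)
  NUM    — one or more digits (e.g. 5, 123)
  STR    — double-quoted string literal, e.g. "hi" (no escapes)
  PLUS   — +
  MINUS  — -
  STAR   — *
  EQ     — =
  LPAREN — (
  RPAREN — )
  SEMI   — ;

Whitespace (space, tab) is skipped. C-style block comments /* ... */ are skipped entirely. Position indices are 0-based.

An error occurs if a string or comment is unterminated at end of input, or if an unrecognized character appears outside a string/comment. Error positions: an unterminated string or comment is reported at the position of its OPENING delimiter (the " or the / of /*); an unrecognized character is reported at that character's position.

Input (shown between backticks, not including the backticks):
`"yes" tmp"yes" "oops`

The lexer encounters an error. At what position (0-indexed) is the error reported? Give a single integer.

Answer: 15

Derivation:
pos=0: enter STRING mode
pos=0: emit STR "yes" (now at pos=5)
pos=6: emit ID 'tmp' (now at pos=9)
pos=9: enter STRING mode
pos=9: emit STR "yes" (now at pos=14)
pos=15: enter STRING mode
pos=15: ERROR — unterminated string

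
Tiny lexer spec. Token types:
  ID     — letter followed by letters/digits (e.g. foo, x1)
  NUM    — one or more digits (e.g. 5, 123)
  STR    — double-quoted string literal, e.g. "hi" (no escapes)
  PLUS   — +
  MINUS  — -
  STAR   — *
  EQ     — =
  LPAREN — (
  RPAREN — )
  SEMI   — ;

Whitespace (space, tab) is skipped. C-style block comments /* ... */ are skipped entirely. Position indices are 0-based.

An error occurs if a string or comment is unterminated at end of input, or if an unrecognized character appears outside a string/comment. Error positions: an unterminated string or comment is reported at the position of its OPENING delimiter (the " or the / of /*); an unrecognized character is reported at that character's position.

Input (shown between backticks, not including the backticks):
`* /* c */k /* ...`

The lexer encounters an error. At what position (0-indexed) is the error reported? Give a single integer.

pos=0: emit STAR '*'
pos=2: enter COMMENT mode (saw '/*')
exit COMMENT mode (now at pos=9)
pos=9: emit ID 'k' (now at pos=10)
pos=11: enter COMMENT mode (saw '/*')
pos=11: ERROR — unterminated comment (reached EOF)

Answer: 11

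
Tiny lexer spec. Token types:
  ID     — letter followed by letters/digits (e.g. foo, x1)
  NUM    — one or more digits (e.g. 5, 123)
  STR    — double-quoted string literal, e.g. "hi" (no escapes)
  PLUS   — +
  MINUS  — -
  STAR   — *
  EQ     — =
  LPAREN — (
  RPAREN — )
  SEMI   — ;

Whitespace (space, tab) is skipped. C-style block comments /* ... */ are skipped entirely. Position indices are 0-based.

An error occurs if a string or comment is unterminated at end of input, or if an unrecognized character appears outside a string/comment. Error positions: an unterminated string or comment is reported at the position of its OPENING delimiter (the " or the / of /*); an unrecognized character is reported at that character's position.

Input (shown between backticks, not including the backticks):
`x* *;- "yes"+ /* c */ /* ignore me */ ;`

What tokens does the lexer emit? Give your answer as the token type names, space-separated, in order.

Answer: ID STAR STAR SEMI MINUS STR PLUS SEMI

Derivation:
pos=0: emit ID 'x' (now at pos=1)
pos=1: emit STAR '*'
pos=3: emit STAR '*'
pos=4: emit SEMI ';'
pos=5: emit MINUS '-'
pos=7: enter STRING mode
pos=7: emit STR "yes" (now at pos=12)
pos=12: emit PLUS '+'
pos=14: enter COMMENT mode (saw '/*')
exit COMMENT mode (now at pos=21)
pos=22: enter COMMENT mode (saw '/*')
exit COMMENT mode (now at pos=37)
pos=38: emit SEMI ';'
DONE. 8 tokens: [ID, STAR, STAR, SEMI, MINUS, STR, PLUS, SEMI]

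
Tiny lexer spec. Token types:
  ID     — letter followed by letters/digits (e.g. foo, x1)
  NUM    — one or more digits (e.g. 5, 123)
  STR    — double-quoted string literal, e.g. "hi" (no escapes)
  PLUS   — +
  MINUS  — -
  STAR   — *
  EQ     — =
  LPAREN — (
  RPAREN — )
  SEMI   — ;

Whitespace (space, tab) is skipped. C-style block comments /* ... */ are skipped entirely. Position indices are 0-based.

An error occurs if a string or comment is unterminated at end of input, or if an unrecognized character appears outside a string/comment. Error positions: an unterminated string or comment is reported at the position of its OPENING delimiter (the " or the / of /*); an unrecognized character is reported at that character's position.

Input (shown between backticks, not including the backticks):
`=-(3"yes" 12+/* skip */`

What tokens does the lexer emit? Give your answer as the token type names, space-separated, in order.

pos=0: emit EQ '='
pos=1: emit MINUS '-'
pos=2: emit LPAREN '('
pos=3: emit NUM '3' (now at pos=4)
pos=4: enter STRING mode
pos=4: emit STR "yes" (now at pos=9)
pos=10: emit NUM '12' (now at pos=12)
pos=12: emit PLUS '+'
pos=13: enter COMMENT mode (saw '/*')
exit COMMENT mode (now at pos=23)
DONE. 7 tokens: [EQ, MINUS, LPAREN, NUM, STR, NUM, PLUS]

Answer: EQ MINUS LPAREN NUM STR NUM PLUS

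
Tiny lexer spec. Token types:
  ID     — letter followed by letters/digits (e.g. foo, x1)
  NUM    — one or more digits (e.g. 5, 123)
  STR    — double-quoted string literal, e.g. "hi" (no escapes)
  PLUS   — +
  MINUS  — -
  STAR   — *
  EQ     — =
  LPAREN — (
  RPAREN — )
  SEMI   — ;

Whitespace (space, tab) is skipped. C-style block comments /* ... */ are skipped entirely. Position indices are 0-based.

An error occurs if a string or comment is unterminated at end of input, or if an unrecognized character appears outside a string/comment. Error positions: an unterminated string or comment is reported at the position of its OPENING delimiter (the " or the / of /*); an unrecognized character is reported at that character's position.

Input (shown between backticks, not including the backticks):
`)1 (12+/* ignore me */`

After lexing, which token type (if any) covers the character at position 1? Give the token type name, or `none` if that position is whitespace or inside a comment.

pos=0: emit RPAREN ')'
pos=1: emit NUM '1' (now at pos=2)
pos=3: emit LPAREN '('
pos=4: emit NUM '12' (now at pos=6)
pos=6: emit PLUS '+'
pos=7: enter COMMENT mode (saw '/*')
exit COMMENT mode (now at pos=22)
DONE. 5 tokens: [RPAREN, NUM, LPAREN, NUM, PLUS]
Position 1: char is '1' -> NUM

Answer: NUM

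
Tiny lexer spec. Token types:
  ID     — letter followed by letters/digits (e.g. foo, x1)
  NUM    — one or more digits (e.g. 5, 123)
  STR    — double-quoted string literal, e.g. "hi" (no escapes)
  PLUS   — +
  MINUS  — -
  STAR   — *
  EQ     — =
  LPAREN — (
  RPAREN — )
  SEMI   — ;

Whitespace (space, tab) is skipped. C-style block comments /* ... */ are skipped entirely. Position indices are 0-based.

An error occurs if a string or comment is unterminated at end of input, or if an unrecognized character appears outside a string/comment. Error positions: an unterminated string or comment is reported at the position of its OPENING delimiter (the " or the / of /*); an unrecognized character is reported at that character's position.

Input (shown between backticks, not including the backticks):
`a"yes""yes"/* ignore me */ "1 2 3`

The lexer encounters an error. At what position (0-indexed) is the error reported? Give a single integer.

pos=0: emit ID 'a' (now at pos=1)
pos=1: enter STRING mode
pos=1: emit STR "yes" (now at pos=6)
pos=6: enter STRING mode
pos=6: emit STR "yes" (now at pos=11)
pos=11: enter COMMENT mode (saw '/*')
exit COMMENT mode (now at pos=26)
pos=27: enter STRING mode
pos=27: ERROR — unterminated string

Answer: 27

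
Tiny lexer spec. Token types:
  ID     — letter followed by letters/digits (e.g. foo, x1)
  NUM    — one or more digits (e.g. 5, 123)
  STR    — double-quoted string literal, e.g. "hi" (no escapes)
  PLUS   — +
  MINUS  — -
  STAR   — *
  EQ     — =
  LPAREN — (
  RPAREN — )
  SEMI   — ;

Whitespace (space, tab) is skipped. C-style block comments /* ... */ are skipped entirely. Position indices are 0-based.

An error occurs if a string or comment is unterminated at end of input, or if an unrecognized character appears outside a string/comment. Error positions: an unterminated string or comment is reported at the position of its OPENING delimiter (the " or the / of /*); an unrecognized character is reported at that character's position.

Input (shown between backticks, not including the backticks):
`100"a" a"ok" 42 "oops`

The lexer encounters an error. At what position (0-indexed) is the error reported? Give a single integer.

pos=0: emit NUM '100' (now at pos=3)
pos=3: enter STRING mode
pos=3: emit STR "a" (now at pos=6)
pos=7: emit ID 'a' (now at pos=8)
pos=8: enter STRING mode
pos=8: emit STR "ok" (now at pos=12)
pos=13: emit NUM '42' (now at pos=15)
pos=16: enter STRING mode
pos=16: ERROR — unterminated string

Answer: 16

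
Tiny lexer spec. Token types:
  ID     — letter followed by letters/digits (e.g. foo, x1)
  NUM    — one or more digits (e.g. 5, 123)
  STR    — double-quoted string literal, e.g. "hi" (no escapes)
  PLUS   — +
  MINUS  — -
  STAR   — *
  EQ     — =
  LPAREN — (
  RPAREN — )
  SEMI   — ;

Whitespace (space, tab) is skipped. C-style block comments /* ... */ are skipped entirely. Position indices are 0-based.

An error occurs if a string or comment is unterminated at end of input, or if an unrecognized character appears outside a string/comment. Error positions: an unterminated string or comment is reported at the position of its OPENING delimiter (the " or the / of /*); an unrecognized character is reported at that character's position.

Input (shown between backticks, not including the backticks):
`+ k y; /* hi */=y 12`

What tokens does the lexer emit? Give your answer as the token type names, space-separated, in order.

pos=0: emit PLUS '+'
pos=2: emit ID 'k' (now at pos=3)
pos=4: emit ID 'y' (now at pos=5)
pos=5: emit SEMI ';'
pos=7: enter COMMENT mode (saw '/*')
exit COMMENT mode (now at pos=15)
pos=15: emit EQ '='
pos=16: emit ID 'y' (now at pos=17)
pos=18: emit NUM '12' (now at pos=20)
DONE. 7 tokens: [PLUS, ID, ID, SEMI, EQ, ID, NUM]

Answer: PLUS ID ID SEMI EQ ID NUM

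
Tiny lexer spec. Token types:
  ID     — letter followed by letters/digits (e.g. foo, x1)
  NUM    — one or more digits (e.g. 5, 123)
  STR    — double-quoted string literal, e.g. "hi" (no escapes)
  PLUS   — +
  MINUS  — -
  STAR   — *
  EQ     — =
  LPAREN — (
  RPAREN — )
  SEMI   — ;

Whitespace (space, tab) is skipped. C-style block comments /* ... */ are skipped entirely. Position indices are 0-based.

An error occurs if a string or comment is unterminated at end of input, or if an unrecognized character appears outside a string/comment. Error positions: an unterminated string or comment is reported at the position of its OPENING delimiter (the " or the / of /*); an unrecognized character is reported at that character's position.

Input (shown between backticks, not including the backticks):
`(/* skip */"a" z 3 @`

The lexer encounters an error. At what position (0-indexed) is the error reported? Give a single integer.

Answer: 19

Derivation:
pos=0: emit LPAREN '('
pos=1: enter COMMENT mode (saw '/*')
exit COMMENT mode (now at pos=11)
pos=11: enter STRING mode
pos=11: emit STR "a" (now at pos=14)
pos=15: emit ID 'z' (now at pos=16)
pos=17: emit NUM '3' (now at pos=18)
pos=19: ERROR — unrecognized char '@'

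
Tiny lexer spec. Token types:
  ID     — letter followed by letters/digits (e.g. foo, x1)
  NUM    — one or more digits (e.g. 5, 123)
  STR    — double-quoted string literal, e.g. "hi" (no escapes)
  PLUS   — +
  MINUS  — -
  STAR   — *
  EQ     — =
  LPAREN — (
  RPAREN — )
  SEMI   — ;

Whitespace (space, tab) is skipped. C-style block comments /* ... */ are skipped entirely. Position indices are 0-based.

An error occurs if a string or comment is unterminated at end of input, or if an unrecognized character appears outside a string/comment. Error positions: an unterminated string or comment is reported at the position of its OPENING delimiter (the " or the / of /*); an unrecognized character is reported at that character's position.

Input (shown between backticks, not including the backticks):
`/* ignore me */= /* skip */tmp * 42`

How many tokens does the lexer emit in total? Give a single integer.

pos=0: enter COMMENT mode (saw '/*')
exit COMMENT mode (now at pos=15)
pos=15: emit EQ '='
pos=17: enter COMMENT mode (saw '/*')
exit COMMENT mode (now at pos=27)
pos=27: emit ID 'tmp' (now at pos=30)
pos=31: emit STAR '*'
pos=33: emit NUM '42' (now at pos=35)
DONE. 4 tokens: [EQ, ID, STAR, NUM]

Answer: 4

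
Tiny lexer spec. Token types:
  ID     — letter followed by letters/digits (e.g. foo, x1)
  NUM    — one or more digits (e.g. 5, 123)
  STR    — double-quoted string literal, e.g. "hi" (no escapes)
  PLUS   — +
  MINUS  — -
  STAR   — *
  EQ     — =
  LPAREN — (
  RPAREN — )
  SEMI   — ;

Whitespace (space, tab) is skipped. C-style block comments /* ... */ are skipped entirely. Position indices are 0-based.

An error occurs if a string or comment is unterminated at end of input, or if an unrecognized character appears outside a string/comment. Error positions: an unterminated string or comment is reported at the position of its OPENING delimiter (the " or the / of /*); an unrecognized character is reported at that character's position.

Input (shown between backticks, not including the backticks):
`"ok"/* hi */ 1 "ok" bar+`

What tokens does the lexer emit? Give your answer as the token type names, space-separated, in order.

pos=0: enter STRING mode
pos=0: emit STR "ok" (now at pos=4)
pos=4: enter COMMENT mode (saw '/*')
exit COMMENT mode (now at pos=12)
pos=13: emit NUM '1' (now at pos=14)
pos=15: enter STRING mode
pos=15: emit STR "ok" (now at pos=19)
pos=20: emit ID 'bar' (now at pos=23)
pos=23: emit PLUS '+'
DONE. 5 tokens: [STR, NUM, STR, ID, PLUS]

Answer: STR NUM STR ID PLUS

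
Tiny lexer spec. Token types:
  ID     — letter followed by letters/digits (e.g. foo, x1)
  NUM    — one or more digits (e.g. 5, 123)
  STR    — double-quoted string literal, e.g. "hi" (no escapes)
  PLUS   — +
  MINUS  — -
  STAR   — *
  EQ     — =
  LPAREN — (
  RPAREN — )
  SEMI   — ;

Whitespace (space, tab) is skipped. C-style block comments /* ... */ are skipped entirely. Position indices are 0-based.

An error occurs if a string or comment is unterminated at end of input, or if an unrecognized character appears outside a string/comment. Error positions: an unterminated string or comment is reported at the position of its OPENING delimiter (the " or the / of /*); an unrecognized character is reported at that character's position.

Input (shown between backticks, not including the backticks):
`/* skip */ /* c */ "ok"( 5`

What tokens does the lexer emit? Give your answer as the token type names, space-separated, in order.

pos=0: enter COMMENT mode (saw '/*')
exit COMMENT mode (now at pos=10)
pos=11: enter COMMENT mode (saw '/*')
exit COMMENT mode (now at pos=18)
pos=19: enter STRING mode
pos=19: emit STR "ok" (now at pos=23)
pos=23: emit LPAREN '('
pos=25: emit NUM '5' (now at pos=26)
DONE. 3 tokens: [STR, LPAREN, NUM]

Answer: STR LPAREN NUM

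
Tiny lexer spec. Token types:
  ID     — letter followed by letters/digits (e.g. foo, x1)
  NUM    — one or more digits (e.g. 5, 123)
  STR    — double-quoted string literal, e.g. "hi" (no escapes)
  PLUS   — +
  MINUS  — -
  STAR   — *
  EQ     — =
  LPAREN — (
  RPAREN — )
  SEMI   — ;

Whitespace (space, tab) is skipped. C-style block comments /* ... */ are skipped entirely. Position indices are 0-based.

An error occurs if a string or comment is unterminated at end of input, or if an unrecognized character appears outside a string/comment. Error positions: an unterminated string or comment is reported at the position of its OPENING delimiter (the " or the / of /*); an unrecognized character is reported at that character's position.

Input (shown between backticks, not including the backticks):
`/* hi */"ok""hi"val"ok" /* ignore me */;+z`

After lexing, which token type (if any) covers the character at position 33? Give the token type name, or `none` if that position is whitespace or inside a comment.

pos=0: enter COMMENT mode (saw '/*')
exit COMMENT mode (now at pos=8)
pos=8: enter STRING mode
pos=8: emit STR "ok" (now at pos=12)
pos=12: enter STRING mode
pos=12: emit STR "hi" (now at pos=16)
pos=16: emit ID 'val' (now at pos=19)
pos=19: enter STRING mode
pos=19: emit STR "ok" (now at pos=23)
pos=24: enter COMMENT mode (saw '/*')
exit COMMENT mode (now at pos=39)
pos=39: emit SEMI ';'
pos=40: emit PLUS '+'
pos=41: emit ID 'z' (now at pos=42)
DONE. 7 tokens: [STR, STR, ID, STR, SEMI, PLUS, ID]
Position 33: char is ' ' -> none

Answer: none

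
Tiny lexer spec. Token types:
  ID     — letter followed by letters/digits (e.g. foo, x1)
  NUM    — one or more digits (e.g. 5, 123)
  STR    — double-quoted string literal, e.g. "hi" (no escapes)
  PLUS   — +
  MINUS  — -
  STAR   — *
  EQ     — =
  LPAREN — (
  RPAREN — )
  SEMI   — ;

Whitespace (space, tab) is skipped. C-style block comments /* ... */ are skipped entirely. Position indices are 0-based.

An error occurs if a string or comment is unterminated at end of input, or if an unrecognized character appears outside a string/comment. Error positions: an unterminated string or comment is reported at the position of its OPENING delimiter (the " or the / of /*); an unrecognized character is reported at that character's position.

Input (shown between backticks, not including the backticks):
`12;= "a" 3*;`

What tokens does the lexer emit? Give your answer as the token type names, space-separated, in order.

Answer: NUM SEMI EQ STR NUM STAR SEMI

Derivation:
pos=0: emit NUM '12' (now at pos=2)
pos=2: emit SEMI ';'
pos=3: emit EQ '='
pos=5: enter STRING mode
pos=5: emit STR "a" (now at pos=8)
pos=9: emit NUM '3' (now at pos=10)
pos=10: emit STAR '*'
pos=11: emit SEMI ';'
DONE. 7 tokens: [NUM, SEMI, EQ, STR, NUM, STAR, SEMI]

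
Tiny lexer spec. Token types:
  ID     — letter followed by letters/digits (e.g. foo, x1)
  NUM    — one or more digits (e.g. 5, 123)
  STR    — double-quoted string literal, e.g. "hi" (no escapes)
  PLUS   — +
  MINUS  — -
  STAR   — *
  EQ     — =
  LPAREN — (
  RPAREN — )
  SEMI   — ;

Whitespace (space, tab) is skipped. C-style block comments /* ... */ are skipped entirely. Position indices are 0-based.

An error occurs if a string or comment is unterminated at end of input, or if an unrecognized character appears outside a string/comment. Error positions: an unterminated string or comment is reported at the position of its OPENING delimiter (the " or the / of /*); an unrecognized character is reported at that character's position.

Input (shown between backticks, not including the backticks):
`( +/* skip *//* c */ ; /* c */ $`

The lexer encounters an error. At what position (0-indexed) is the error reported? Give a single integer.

pos=0: emit LPAREN '('
pos=2: emit PLUS '+'
pos=3: enter COMMENT mode (saw '/*')
exit COMMENT mode (now at pos=13)
pos=13: enter COMMENT mode (saw '/*')
exit COMMENT mode (now at pos=20)
pos=21: emit SEMI ';'
pos=23: enter COMMENT mode (saw '/*')
exit COMMENT mode (now at pos=30)
pos=31: ERROR — unrecognized char '$'

Answer: 31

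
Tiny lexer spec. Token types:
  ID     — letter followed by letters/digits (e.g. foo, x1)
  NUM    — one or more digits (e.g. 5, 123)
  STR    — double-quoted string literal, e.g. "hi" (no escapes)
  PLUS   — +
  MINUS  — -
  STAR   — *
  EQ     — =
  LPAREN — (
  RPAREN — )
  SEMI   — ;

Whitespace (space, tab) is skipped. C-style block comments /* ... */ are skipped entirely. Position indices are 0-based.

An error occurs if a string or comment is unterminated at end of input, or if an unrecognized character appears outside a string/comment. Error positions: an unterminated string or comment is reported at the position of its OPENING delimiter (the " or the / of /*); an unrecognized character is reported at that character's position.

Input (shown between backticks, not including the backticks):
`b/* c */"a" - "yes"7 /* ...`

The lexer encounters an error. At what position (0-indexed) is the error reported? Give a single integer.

pos=0: emit ID 'b' (now at pos=1)
pos=1: enter COMMENT mode (saw '/*')
exit COMMENT mode (now at pos=8)
pos=8: enter STRING mode
pos=8: emit STR "a" (now at pos=11)
pos=12: emit MINUS '-'
pos=14: enter STRING mode
pos=14: emit STR "yes" (now at pos=19)
pos=19: emit NUM '7' (now at pos=20)
pos=21: enter COMMENT mode (saw '/*')
pos=21: ERROR — unterminated comment (reached EOF)

Answer: 21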